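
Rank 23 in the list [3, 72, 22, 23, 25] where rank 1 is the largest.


Sort descending: [72, 25, 23, 22, 3]
Find 23 in the sorted list.
23 is at position 3.
Final answer: 3


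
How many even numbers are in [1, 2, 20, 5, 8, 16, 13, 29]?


Check each element:
  1 is odd
  2 is even
  20 is even
  5 is odd
  8 is even
  16 is even
  13 is odd
  29 is odd
Evens: [2, 20, 8, 16]
Count of evens = 4
Final answer: 4


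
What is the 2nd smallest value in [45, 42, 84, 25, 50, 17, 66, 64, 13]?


Sort ascending: [13, 17, 25, 42, 45, 50, 64, 66, 84]
The 2nd element (1-indexed) is at index 1.
Value = 17
Final answer: 17


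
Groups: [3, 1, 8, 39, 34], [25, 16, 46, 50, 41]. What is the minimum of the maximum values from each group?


Find max of each group:
  Group 1: [3, 1, 8, 39, 34] -> max = 39
  Group 2: [25, 16, 46, 50, 41] -> max = 50
Maxes: [39, 50]
Minimum of maxes = 39
Final answer: 39


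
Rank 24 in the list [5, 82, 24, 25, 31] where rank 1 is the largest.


Sort descending: [82, 31, 25, 24, 5]
Find 24 in the sorted list.
24 is at position 4.
Final answer: 4


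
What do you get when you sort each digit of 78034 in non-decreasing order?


The number 78034 has digits: 7, 8, 0, 3, 4
Sorted: 0, 3, 4, 7, 8
Joining the sorted digits gives the result.
Final answer: 03478


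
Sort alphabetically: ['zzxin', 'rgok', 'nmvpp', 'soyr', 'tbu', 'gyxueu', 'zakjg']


Compare strings character by character (the first differing letter decides):
  'gyxueu' < 'nmvpp' since 'g' < 'n' at position 1
  'nmvpp' < 'rgok' since 'n' < 'r' at position 1
  'rgok' < 'soyr' since 'r' < 's' at position 1
  'soyr' < 'tbu' since 's' < 't' at position 1
  'tbu' < 'zakjg' since 't' < 'z' at position 1
  'zakjg' < 'zzxin' since 'a' < 'z' at position 2
Chaining these comparisons gives the alphabetical order.
Final answer: ['gyxueu', 'nmvpp', 'rgok', 'soyr', 'tbu', 'zakjg', 'zzxin']


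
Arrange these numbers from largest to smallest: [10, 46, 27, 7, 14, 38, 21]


Original list: [10, 46, 27, 7, 14, 38, 21]
Repeatedly take the largest remaining element:
  Remaining [10, 46, 27, 7, 14, 38, 21] -> largest is 46
  Remaining [10, 27, 7, 14, 38, 21] -> largest is 38
  Remaining [10, 27, 7, 14, 21] -> largest is 27
  Remaining [10, 7, 14, 21] -> largest is 21
  Remaining [10, 7, 14] -> largest is 14
  Remaining [10, 7] -> largest is 10
  Remaining [7] -> largest is 7
Collecting the picks in order gives the descending list.
Final answer: [46, 38, 27, 21, 14, 10, 7]


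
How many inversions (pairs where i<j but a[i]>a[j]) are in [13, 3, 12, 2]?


For each element, count the later elements that are smaller than it:
  13 (index 0): smaller elements after it = [3, 12, 2] -> 3
  3 (index 1): smaller elements after it = [2] -> 1
  12 (index 2): smaller elements after it = [2] -> 1
Total inversions = 3 + 1 + 1 = 5
Final answer: 5


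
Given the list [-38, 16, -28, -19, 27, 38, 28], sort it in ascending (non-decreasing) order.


Original list: [-38, 16, -28, -19, 27, 38, 28]
Repeatedly take the smallest remaining element:
  Remaining [-38, 16, -28, -19, 27, 38, 28] -> smallest is -38
  Remaining [16, -28, -19, 27, 38, 28] -> smallest is -28
  Remaining [16, -19, 27, 38, 28] -> smallest is -19
  Remaining [16, 27, 38, 28] -> smallest is 16
  Remaining [27, 38, 28] -> smallest is 27
  Remaining [38, 28] -> smallest is 28
  Remaining [38] -> smallest is 38
Collecting the picks in order gives the sorted list.
Final answer: [-38, -28, -19, 16, 27, 28, 38]


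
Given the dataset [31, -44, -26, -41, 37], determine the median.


First, sort the list: [-44, -41, -26, 31, 37]
The list has 5 elements (odd count).
The middle index is 2 (0-based), and the element there is -26.
Final answer: -26


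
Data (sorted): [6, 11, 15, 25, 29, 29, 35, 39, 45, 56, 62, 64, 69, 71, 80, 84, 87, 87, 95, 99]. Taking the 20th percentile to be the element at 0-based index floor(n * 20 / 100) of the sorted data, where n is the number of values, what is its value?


The dataset has n = 20 elements.
Index = floor(20 * 20 / 100) = floor(400 / 100) = floor(4) = 4
Counting from index 0 in the sorted data, the element at index 4 is 29.
Final answer: 29


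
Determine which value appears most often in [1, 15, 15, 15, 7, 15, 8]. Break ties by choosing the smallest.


Count the frequency of each value:
  1 appears 1 time(s)
  7 appears 1 time(s)
  8 appears 1 time(s)
  15 appears 4 time(s)
Maximum frequency is 4.
Only 15 reaches that frequency, so it is the mode.
Final answer: 15


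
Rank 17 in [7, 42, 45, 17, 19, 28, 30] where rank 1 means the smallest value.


Sort ascending: [7, 17, 19, 28, 30, 42, 45]
Find 17 in the sorted list.
17 is at position 2 (1-indexed).
Final answer: 2


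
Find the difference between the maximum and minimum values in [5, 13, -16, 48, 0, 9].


Maximum value: 48
Minimum value: -16
Range = 48 - (-16) = 64
Final answer: 64


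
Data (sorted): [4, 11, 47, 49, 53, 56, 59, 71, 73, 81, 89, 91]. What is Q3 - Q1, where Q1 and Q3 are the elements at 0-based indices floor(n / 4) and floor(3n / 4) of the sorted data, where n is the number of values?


The data has n = 12 elements.
Q1 index = floor(12 / 4) = floor(3) = 3; Q3 index = floor(3 * 12 / 4) = floor(9) = 9
Q1 = element at index 3 = 49
Q3 = element at index 9 = 81
IQR = 81 - 49 = 32
Final answer: 32


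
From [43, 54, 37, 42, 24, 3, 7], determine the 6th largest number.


Sort descending: [54, 43, 42, 37, 24, 7, 3]
The 6th element (1-indexed) is at index 5.
Value = 7
Final answer: 7


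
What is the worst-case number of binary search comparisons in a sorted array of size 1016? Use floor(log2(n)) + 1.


Binary search halves the search space each step.
Maximum comparisons = floor(log2(1016)) + 1
log2(1016) = 9.9887
floor(log2(1016)) = 9, so 9 + 1 = 10
Final answer: 10


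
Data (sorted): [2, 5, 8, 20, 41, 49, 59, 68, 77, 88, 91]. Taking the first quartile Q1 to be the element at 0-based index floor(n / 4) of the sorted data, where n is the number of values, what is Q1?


The list has n = 11 elements.
Q1 index = floor(11 / 4) = floor(2.75) = 2
Counting from index 0 in the sorted data, the element at index 2 is 8.
Final answer: 8


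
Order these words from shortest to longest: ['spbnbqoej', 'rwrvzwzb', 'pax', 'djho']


Compute lengths:
  'spbnbqoej' has length 9
  'rwrvzwzb' has length 8
  'pax' has length 3
  'djho' has length 4
Lengths in increasing order: 3 < 4 < 8 < 9
Listing the words in that order gives the answer.
Final answer: ['pax', 'djho', 'rwrvzwzb', 'spbnbqoej']


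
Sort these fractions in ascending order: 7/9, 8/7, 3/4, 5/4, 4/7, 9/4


Convert to decimal for comparison:
  7/9 = 0.7778
  8/7 = 1.1429
  3/4 = 0.75
  5/4 = 1.25
  4/7 = 0.5714
  9/4 = 2.25
Decimals in increasing order: 0.5714 < 0.75 < 0.7778 < 1.1429 < 1.25 < 2.25
Writing each back as its fraction gives the sorted order.
Final answer: 4/7, 3/4, 7/9, 8/7, 5/4, 9/4


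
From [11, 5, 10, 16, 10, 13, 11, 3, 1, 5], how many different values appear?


List all unique values:
Distinct values: [1, 3, 5, 10, 11, 13, 16]
Count = 7
Final answer: 7


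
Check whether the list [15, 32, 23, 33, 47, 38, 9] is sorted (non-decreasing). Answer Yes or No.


Check consecutive pairs:
  15 <= 32? True
  32 <= 23? False
  23 <= 33? True
  33 <= 47? True
  47 <= 38? False
  38 <= 9? False
3 consecutive pair(s) are out of order, so the list is not sorted.
Final answer: No


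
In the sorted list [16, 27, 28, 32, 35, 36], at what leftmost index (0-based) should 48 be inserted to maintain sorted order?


List is sorted: [16, 27, 28, 32, 35, 36]
We need the leftmost position where 48 can be inserted, i.e. the first index whose element is >= 48 (or the end of the list if none is).
Binary search with low=0, high=6 (0-based indices):
  low=0, high=6, mid=3: a[3]=32 < 48, so low = 4
  low=4, high=6, mid=5: a[5]=36 < 48, so low = 6
Now low = high = 6, so the insertion index is 6.
Final answer: 6


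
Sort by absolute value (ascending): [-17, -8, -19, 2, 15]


Compute absolute values:
  |-17| = 17
  |-8| = 8
  |-19| = 19
  |2| = 2
  |15| = 15
Absolute values in increasing order: 2 < 8 < 15 < 17 < 19
Listing the original numbers in that order gives the answer.
Final answer: [2, -8, 15, -17, -19]


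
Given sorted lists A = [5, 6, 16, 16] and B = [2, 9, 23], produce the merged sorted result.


List A: [5, 6, 16, 16]
List B: [2, 9, 23]
Repeatedly compare the front elements and take the smaller:
  5 vs 2 -> take 2
  5 vs 9 -> take 5
  6 vs 9 -> take 6
  16 vs 9 -> take 9
  16 vs 23 -> take 16
  16 vs 23 -> take 16
  A is exhausted; append the rest of B: [23]
Final answer: [2, 5, 6, 9, 16, 16, 23]


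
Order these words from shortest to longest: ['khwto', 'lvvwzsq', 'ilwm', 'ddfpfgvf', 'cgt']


Compute lengths:
  'khwto' has length 5
  'lvvwzsq' has length 7
  'ilwm' has length 4
  'ddfpfgvf' has length 8
  'cgt' has length 3
Lengths in increasing order: 3 < 4 < 5 < 7 < 8
Listing the words in that order gives the answer.
Final answer: ['cgt', 'ilwm', 'khwto', 'lvvwzsq', 'ddfpfgvf']


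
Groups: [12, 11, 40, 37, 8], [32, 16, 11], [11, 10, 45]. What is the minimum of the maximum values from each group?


Find max of each group:
  Group 1: [12, 11, 40, 37, 8] -> max = 40
  Group 2: [32, 16, 11] -> max = 32
  Group 3: [11, 10, 45] -> max = 45
Maxes: [40, 32, 45]
Minimum of maxes = 32
Final answer: 32


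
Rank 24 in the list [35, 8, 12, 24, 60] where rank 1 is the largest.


Sort descending: [60, 35, 24, 12, 8]
Find 24 in the sorted list.
24 is at position 3.
Final answer: 3


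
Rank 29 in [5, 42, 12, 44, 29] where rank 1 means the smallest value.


Sort ascending: [5, 12, 29, 42, 44]
Find 29 in the sorted list.
29 is at position 3 (1-indexed).
Final answer: 3


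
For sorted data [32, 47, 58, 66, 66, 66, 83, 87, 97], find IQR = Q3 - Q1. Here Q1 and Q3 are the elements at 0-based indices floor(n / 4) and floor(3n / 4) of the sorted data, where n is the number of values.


The data has n = 9 elements.
Q1 index = floor(9 / 4) = floor(2.25) = 2; Q3 index = floor(3 * 9 / 4) = floor(6.75) = 6
Q1 = element at index 2 = 58
Q3 = element at index 6 = 83
IQR = 83 - 58 = 25
Final answer: 25


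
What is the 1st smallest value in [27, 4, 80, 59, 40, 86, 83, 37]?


Sort ascending: [4, 27, 37, 40, 59, 80, 83, 86]
The 1st element (1-indexed) is at index 0.
Value = 4
Final answer: 4


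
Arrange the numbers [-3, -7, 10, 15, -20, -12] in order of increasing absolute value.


Compute absolute values:
  |-3| = 3
  |-7| = 7
  |10| = 10
  |15| = 15
  |-20| = 20
  |-12| = 12
Absolute values in increasing order: 3 < 7 < 10 < 12 < 15 < 20
Listing the original numbers in that order gives the answer.
Final answer: [-3, -7, 10, -12, 15, -20]


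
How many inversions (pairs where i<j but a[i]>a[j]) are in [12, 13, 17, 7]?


For each element, count the later elements that are smaller than it:
  12 (index 0): smaller elements after it = [7] -> 1
  13 (index 1): smaller elements after it = [7] -> 1
  17 (index 2): smaller elements after it = [7] -> 1
Total inversions = 1 + 1 + 1 = 3
Final answer: 3


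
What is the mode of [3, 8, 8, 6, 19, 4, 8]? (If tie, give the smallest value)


Count the frequency of each value:
  3 appears 1 time(s)
  4 appears 1 time(s)
  6 appears 1 time(s)
  8 appears 3 time(s)
  19 appears 1 time(s)
Maximum frequency is 3.
Only 8 reaches that frequency, so it is the mode.
Final answer: 8


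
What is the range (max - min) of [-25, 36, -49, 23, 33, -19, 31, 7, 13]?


Maximum value: 36
Minimum value: -49
Range = 36 - (-49) = 85
Final answer: 85


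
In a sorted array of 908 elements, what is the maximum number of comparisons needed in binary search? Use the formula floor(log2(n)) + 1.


Binary search halves the search space each step.
Maximum comparisons = floor(log2(908)) + 1
log2(908) = 9.8265
floor(log2(908)) = 9, so 9 + 1 = 10
Final answer: 10


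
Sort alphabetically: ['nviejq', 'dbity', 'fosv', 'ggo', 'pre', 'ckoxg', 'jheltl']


Compare strings character by character (the first differing letter decides):
  'ckoxg' < 'dbity' since 'c' < 'd' at position 1
  'dbity' < 'fosv' since 'd' < 'f' at position 1
  'fosv' < 'ggo' since 'f' < 'g' at position 1
  'ggo' < 'jheltl' since 'g' < 'j' at position 1
  'jheltl' < 'nviejq' since 'j' < 'n' at position 1
  'nviejq' < 'pre' since 'n' < 'p' at position 1
Chaining these comparisons gives the alphabetical order.
Final answer: ['ckoxg', 'dbity', 'fosv', 'ggo', 'jheltl', 'nviejq', 'pre']


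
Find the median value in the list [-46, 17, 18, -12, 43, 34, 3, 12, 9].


First, sort the list: [-46, -12, 3, 9, 12, 17, 18, 34, 43]
The list has 9 elements (odd count).
The middle index is 4 (0-based), and the element there is 12.
Final answer: 12


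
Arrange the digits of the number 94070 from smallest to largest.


The number 94070 has digits: 9, 4, 0, 7, 0
Sorted: 0, 0, 4, 7, 9
Joining the sorted digits gives the result.
Final answer: 00479


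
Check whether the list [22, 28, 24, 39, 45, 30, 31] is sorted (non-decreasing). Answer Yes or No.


Check consecutive pairs:
  22 <= 28? True
  28 <= 24? False
  24 <= 39? True
  39 <= 45? True
  45 <= 30? False
  30 <= 31? True
2 consecutive pair(s) are out of order, so the list is not sorted.
Final answer: No


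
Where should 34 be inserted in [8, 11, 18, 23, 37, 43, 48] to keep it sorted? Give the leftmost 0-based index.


List is sorted: [8, 11, 18, 23, 37, 43, 48]
We need the leftmost position where 34 can be inserted, i.e. the first index whose element is >= 34 (or the end of the list if none is).
Binary search with low=0, high=7 (0-based indices):
  low=0, high=7, mid=3: a[3]=23 < 34, so low = 4
  low=4, high=7, mid=5: a[5]=43 >= 34, so high = 5
  low=4, high=5, mid=4: a[4]=37 >= 34, so high = 4
Now low = high = 4, so the insertion index is 4.
Final answer: 4


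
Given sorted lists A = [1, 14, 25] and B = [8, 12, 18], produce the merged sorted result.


List A: [1, 14, 25]
List B: [8, 12, 18]
Repeatedly compare the front elements and take the smaller:
  1 vs 8 -> take 1
  14 vs 8 -> take 8
  14 vs 12 -> take 12
  14 vs 18 -> take 14
  25 vs 18 -> take 18
  B is exhausted; append the rest of A: [25]
Final answer: [1, 8, 12, 14, 18, 25]


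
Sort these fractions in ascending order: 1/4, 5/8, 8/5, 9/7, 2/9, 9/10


Convert to decimal for comparison:
  1/4 = 0.25
  5/8 = 0.625
  8/5 = 1.6
  9/7 = 1.2857
  2/9 = 0.2222
  9/10 = 0.9
Decimals in increasing order: 0.2222 < 0.25 < 0.625 < 0.9 < 1.2857 < 1.6
Writing each back as its fraction gives the sorted order.
Final answer: 2/9, 1/4, 5/8, 9/10, 9/7, 8/5


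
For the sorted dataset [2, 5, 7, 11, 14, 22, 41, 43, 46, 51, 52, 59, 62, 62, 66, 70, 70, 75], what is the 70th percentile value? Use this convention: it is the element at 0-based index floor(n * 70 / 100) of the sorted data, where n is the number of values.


The dataset has n = 18 elements.
Index = floor(18 * 70 / 100) = floor(1260 / 100) = floor(12.6) = 12
Counting from index 0 in the sorted data, the element at index 12 is 62.
Final answer: 62


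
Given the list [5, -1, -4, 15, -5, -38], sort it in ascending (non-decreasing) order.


Original list: [5, -1, -4, 15, -5, -38]
Repeatedly take the smallest remaining element:
  Remaining [5, -1, -4, 15, -5, -38] -> smallest is -38
  Remaining [5, -1, -4, 15, -5] -> smallest is -5
  Remaining [5, -1, -4, 15] -> smallest is -4
  Remaining [5, -1, 15] -> smallest is -1
  Remaining [5, 15] -> smallest is 5
  Remaining [15] -> smallest is 15
Collecting the picks in order gives the sorted list.
Final answer: [-38, -5, -4, -1, 5, 15]


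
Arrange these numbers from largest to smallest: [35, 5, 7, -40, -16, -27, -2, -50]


Original list: [35, 5, 7, -40, -16, -27, -2, -50]
Repeatedly take the largest remaining element:
  Remaining [35, 5, 7, -40, -16, -27, -2, -50] -> largest is 35
  Remaining [5, 7, -40, -16, -27, -2, -50] -> largest is 7
  Remaining [5, -40, -16, -27, -2, -50] -> largest is 5
  Remaining [-40, -16, -27, -2, -50] -> largest is -2
  Remaining [-40, -16, -27, -50] -> largest is -16
  Remaining [-40, -27, -50] -> largest is -27
  Remaining [-40, -50] -> largest is -40
  Remaining [-50] -> largest is -50
Collecting the picks in order gives the descending list.
Final answer: [35, 7, 5, -2, -16, -27, -40, -50]


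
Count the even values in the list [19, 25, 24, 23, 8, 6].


Check each element:
  19 is odd
  25 is odd
  24 is even
  23 is odd
  8 is even
  6 is even
Evens: [24, 8, 6]
Count of evens = 3
Final answer: 3


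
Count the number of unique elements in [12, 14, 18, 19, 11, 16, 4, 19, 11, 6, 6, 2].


List all unique values:
Distinct values: [2, 4, 6, 11, 12, 14, 16, 18, 19]
Count = 9
Final answer: 9


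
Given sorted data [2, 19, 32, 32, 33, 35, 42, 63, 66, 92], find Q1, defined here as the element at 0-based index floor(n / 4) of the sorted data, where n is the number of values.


The list has n = 10 elements.
Q1 index = floor(10 / 4) = floor(2.5) = 2
Counting from index 0 in the sorted data, the element at index 2 is 32.
Final answer: 32


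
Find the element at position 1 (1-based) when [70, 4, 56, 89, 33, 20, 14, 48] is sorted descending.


Sort descending: [89, 70, 56, 48, 33, 20, 14, 4]
The 1st element (1-indexed) is at index 0.
Value = 89
Final answer: 89


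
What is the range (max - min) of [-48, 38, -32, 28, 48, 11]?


Maximum value: 48
Minimum value: -48
Range = 48 - (-48) = 96
Final answer: 96


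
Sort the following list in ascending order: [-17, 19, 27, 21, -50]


Original list: [-17, 19, 27, 21, -50]
Repeatedly take the smallest remaining element:
  Remaining [-17, 19, 27, 21, -50] -> smallest is -50
  Remaining [-17, 19, 27, 21] -> smallest is -17
  Remaining [19, 27, 21] -> smallest is 19
  Remaining [27, 21] -> smallest is 21
  Remaining [27] -> smallest is 27
Collecting the picks in order gives the sorted list.
Final answer: [-50, -17, 19, 21, 27]


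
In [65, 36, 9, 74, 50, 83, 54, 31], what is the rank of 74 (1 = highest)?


Sort descending: [83, 74, 65, 54, 50, 36, 31, 9]
Find 74 in the sorted list.
74 is at position 2.
Final answer: 2


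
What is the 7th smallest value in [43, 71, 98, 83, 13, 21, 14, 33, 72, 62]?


Sort ascending: [13, 14, 21, 33, 43, 62, 71, 72, 83, 98]
The 7th element (1-indexed) is at index 6.
Value = 71
Final answer: 71


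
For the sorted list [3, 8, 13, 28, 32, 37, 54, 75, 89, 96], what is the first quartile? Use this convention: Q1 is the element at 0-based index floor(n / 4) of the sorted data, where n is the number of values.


The list has n = 10 elements.
Q1 index = floor(10 / 4) = floor(2.5) = 2
Counting from index 0 in the sorted data, the element at index 2 is 13.
Final answer: 13


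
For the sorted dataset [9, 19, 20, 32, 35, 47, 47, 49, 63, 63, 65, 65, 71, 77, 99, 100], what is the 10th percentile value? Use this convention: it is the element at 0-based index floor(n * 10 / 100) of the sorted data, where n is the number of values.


The dataset has n = 16 elements.
Index = floor(16 * 10 / 100) = floor(160 / 100) = floor(1.6) = 1
Counting from index 0 in the sorted data, the element at index 1 is 19.
Final answer: 19


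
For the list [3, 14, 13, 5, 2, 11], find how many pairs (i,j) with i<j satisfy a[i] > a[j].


For each element, count the later elements that are smaller than it:
  3 (index 0): smaller elements after it = [2] -> 1
  14 (index 1): smaller elements after it = [13, 5, 2, 11] -> 4
  13 (index 2): smaller elements after it = [5, 2, 11] -> 3
  5 (index 3): smaller elements after it = [2] -> 1
  2 (index 4): smaller elements after it = [] -> 0
Total inversions = 1 + 4 + 3 + 1 + 0 = 9
Final answer: 9


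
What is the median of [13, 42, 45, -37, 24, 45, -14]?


First, sort the list: [-37, -14, 13, 24, 42, 45, 45]
The list has 7 elements (odd count).
The middle index is 3 (0-based), and the element there is 24.
Final answer: 24


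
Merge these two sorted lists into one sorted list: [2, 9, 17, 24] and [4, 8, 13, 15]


List A: [2, 9, 17, 24]
List B: [4, 8, 13, 15]
Repeatedly compare the front elements and take the smaller:
  2 vs 4 -> take 2
  9 vs 4 -> take 4
  9 vs 8 -> take 8
  9 vs 13 -> take 9
  17 vs 13 -> take 13
  17 vs 15 -> take 15
  B is exhausted; append the rest of A: [17, 24]
Final answer: [2, 4, 8, 9, 13, 15, 17, 24]


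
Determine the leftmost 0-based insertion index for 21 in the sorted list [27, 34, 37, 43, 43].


List is sorted: [27, 34, 37, 43, 43]
We need the leftmost position where 21 can be inserted, i.e. the first index whose element is >= 21 (or the end of the list if none is).
Binary search with low=0, high=5 (0-based indices):
  low=0, high=5, mid=2: a[2]=37 >= 21, so high = 2
  low=0, high=2, mid=1: a[1]=34 >= 21, so high = 1
  low=0, high=1, mid=0: a[0]=27 >= 21, so high = 0
Now low = high = 0, so the insertion index is 0.
Final answer: 0


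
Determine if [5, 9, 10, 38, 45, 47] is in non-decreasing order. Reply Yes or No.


Check consecutive pairs:
  5 <= 9? True
  9 <= 10? True
  10 <= 38? True
  38 <= 45? True
  45 <= 47? True
Every consecutive pair is in order, so the list is non-decreasing.
Final answer: Yes


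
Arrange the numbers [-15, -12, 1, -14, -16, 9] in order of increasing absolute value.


Compute absolute values:
  |-15| = 15
  |-12| = 12
  |1| = 1
  |-14| = 14
  |-16| = 16
  |9| = 9
Absolute values in increasing order: 1 < 9 < 12 < 14 < 15 < 16
Listing the original numbers in that order gives the answer.
Final answer: [1, 9, -12, -14, -15, -16]


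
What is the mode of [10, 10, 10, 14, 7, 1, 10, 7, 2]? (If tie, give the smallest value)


Count the frequency of each value:
  1 appears 1 time(s)
  2 appears 1 time(s)
  7 appears 2 time(s)
  10 appears 4 time(s)
  14 appears 1 time(s)
Maximum frequency is 4.
Only 10 reaches that frequency, so it is the mode.
Final answer: 10


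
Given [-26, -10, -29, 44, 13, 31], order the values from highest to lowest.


Original list: [-26, -10, -29, 44, 13, 31]
Repeatedly take the largest remaining element:
  Remaining [-26, -10, -29, 44, 13, 31] -> largest is 44
  Remaining [-26, -10, -29, 13, 31] -> largest is 31
  Remaining [-26, -10, -29, 13] -> largest is 13
  Remaining [-26, -10, -29] -> largest is -10
  Remaining [-26, -29] -> largest is -26
  Remaining [-29] -> largest is -29
Collecting the picks in order gives the descending list.
Final answer: [44, 31, 13, -10, -26, -29]


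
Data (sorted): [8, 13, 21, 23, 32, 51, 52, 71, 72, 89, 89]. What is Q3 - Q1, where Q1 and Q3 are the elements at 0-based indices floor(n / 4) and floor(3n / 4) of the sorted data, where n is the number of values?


The data has n = 11 elements.
Q1 index = floor(11 / 4) = floor(2.75) = 2; Q3 index = floor(3 * 11 / 4) = floor(8.25) = 8
Q1 = element at index 2 = 21
Q3 = element at index 8 = 72
IQR = 72 - 21 = 51
Final answer: 51


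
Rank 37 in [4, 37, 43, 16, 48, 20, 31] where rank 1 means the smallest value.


Sort ascending: [4, 16, 20, 31, 37, 43, 48]
Find 37 in the sorted list.
37 is at position 5 (1-indexed).
Final answer: 5


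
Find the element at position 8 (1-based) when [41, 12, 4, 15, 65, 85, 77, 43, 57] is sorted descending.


Sort descending: [85, 77, 65, 57, 43, 41, 15, 12, 4]
The 8th element (1-indexed) is at index 7.
Value = 12
Final answer: 12


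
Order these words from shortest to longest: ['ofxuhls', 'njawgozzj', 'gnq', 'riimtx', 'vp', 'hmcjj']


Compute lengths:
  'ofxuhls' has length 7
  'njawgozzj' has length 9
  'gnq' has length 3
  'riimtx' has length 6
  'vp' has length 2
  'hmcjj' has length 5
Lengths in increasing order: 2 < 3 < 5 < 6 < 7 < 9
Listing the words in that order gives the answer.
Final answer: ['vp', 'gnq', 'hmcjj', 'riimtx', 'ofxuhls', 'njawgozzj']


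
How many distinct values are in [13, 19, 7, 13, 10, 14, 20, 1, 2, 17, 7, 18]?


List all unique values:
Distinct values: [1, 2, 7, 10, 13, 14, 17, 18, 19, 20]
Count = 10
Final answer: 10


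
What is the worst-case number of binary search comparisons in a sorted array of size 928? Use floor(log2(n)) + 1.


Binary search halves the search space each step.
Maximum comparisons = floor(log2(928)) + 1
log2(928) = 9.858
floor(log2(928)) = 9, so 9 + 1 = 10
Final answer: 10


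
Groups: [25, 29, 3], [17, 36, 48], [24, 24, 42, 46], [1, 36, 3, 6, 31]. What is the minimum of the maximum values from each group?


Find max of each group:
  Group 1: [25, 29, 3] -> max = 29
  Group 2: [17, 36, 48] -> max = 48
  Group 3: [24, 24, 42, 46] -> max = 46
  Group 4: [1, 36, 3, 6, 31] -> max = 36
Maxes: [29, 48, 46, 36]
Minimum of maxes = 29
Final answer: 29


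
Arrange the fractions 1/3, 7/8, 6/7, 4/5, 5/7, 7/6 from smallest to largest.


Convert to decimal for comparison:
  1/3 = 0.3333
  7/8 = 0.875
  6/7 = 0.8571
  4/5 = 0.8
  5/7 = 0.7143
  7/6 = 1.1667
Decimals in increasing order: 0.3333 < 0.7143 < 0.8 < 0.8571 < 0.875 < 1.1667
Writing each back as its fraction gives the sorted order.
Final answer: 1/3, 5/7, 4/5, 6/7, 7/8, 7/6


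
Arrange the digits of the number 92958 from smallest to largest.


The number 92958 has digits: 9, 2, 9, 5, 8
Sorted: 2, 5, 8, 9, 9
Joining the sorted digits gives the result.
Final answer: 25899


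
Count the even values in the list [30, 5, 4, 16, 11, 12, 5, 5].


Check each element:
  30 is even
  5 is odd
  4 is even
  16 is even
  11 is odd
  12 is even
  5 is odd
  5 is odd
Evens: [30, 4, 16, 12]
Count of evens = 4
Final answer: 4


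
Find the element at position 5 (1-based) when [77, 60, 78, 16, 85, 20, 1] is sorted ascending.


Sort ascending: [1, 16, 20, 60, 77, 78, 85]
The 5th element (1-indexed) is at index 4.
Value = 77
Final answer: 77


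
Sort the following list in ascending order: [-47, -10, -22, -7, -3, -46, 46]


Original list: [-47, -10, -22, -7, -3, -46, 46]
Repeatedly take the smallest remaining element:
  Remaining [-47, -10, -22, -7, -3, -46, 46] -> smallest is -47
  Remaining [-10, -22, -7, -3, -46, 46] -> smallest is -46
  Remaining [-10, -22, -7, -3, 46] -> smallest is -22
  Remaining [-10, -7, -3, 46] -> smallest is -10
  Remaining [-7, -3, 46] -> smallest is -7
  Remaining [-3, 46] -> smallest is -3
  Remaining [46] -> smallest is 46
Collecting the picks in order gives the sorted list.
Final answer: [-47, -46, -22, -10, -7, -3, 46]


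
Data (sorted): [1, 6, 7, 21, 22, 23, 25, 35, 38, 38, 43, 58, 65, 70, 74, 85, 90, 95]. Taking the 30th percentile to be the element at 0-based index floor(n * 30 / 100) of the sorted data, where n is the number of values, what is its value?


The dataset has n = 18 elements.
Index = floor(18 * 30 / 100) = floor(540 / 100) = floor(5.4) = 5
Counting from index 0 in the sorted data, the element at index 5 is 23.
Final answer: 23


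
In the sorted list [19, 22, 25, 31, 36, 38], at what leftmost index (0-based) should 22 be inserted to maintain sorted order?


List is sorted: [19, 22, 25, 31, 36, 38]
We need the leftmost position where 22 can be inserted, i.e. the first index whose element is >= 22 (or the end of the list if none is).
Binary search with low=0, high=6 (0-based indices):
  low=0, high=6, mid=3: a[3]=31 >= 22, so high = 3
  low=0, high=3, mid=1: a[1]=22 >= 22, so high = 1
  low=0, high=1, mid=0: a[0]=19 < 22, so low = 1
Now low = high = 1, so the insertion index is 1.
Final answer: 1


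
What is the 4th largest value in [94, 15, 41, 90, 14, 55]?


Sort descending: [94, 90, 55, 41, 15, 14]
The 4th element (1-indexed) is at index 3.
Value = 41
Final answer: 41


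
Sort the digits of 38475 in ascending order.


The number 38475 has digits: 3, 8, 4, 7, 5
Sorted: 3, 4, 5, 7, 8
Joining the sorted digits gives the result.
Final answer: 34578


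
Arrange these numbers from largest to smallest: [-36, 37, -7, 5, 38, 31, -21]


Original list: [-36, 37, -7, 5, 38, 31, -21]
Repeatedly take the largest remaining element:
  Remaining [-36, 37, -7, 5, 38, 31, -21] -> largest is 38
  Remaining [-36, 37, -7, 5, 31, -21] -> largest is 37
  Remaining [-36, -7, 5, 31, -21] -> largest is 31
  Remaining [-36, -7, 5, -21] -> largest is 5
  Remaining [-36, -7, -21] -> largest is -7
  Remaining [-36, -21] -> largest is -21
  Remaining [-36] -> largest is -36
Collecting the picks in order gives the descending list.
Final answer: [38, 37, 31, 5, -7, -21, -36]


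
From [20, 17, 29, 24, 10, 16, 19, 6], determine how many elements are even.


Check each element:
  20 is even
  17 is odd
  29 is odd
  24 is even
  10 is even
  16 is even
  19 is odd
  6 is even
Evens: [20, 24, 10, 16, 6]
Count of evens = 5
Final answer: 5


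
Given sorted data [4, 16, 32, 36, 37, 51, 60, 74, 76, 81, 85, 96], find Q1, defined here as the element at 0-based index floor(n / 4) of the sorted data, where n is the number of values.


The list has n = 12 elements.
Q1 index = floor(12 / 4) = floor(3) = 3
Counting from index 0 in the sorted data, the element at index 3 is 36.
Final answer: 36


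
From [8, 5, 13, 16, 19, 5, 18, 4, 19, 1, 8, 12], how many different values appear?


List all unique values:
Distinct values: [1, 4, 5, 8, 12, 13, 16, 18, 19]
Count = 9
Final answer: 9


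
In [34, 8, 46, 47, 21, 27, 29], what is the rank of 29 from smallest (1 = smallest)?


Sort ascending: [8, 21, 27, 29, 34, 46, 47]
Find 29 in the sorted list.
29 is at position 4 (1-indexed).
Final answer: 4


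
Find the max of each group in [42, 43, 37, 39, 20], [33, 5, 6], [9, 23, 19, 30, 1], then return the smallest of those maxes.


Find max of each group:
  Group 1: [42, 43, 37, 39, 20] -> max = 43
  Group 2: [33, 5, 6] -> max = 33
  Group 3: [9, 23, 19, 30, 1] -> max = 30
Maxes: [43, 33, 30]
Minimum of maxes = 30
Final answer: 30


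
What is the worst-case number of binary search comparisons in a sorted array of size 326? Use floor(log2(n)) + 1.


Binary search halves the search space each step.
Maximum comparisons = floor(log2(326)) + 1
log2(326) = 8.3487
floor(log2(326)) = 8, so 8 + 1 = 9
Final answer: 9


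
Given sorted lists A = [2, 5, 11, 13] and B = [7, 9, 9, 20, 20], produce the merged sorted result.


List A: [2, 5, 11, 13]
List B: [7, 9, 9, 20, 20]
Repeatedly compare the front elements and take the smaller:
  2 vs 7 -> take 2
  5 vs 7 -> take 5
  11 vs 7 -> take 7
  11 vs 9 -> take 9
  11 vs 9 -> take 9
  11 vs 20 -> take 11
  13 vs 20 -> take 13
  A is exhausted; append the rest of B: [20, 20]
Final answer: [2, 5, 7, 9, 9, 11, 13, 20, 20]


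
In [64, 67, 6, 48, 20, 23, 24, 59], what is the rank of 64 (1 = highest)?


Sort descending: [67, 64, 59, 48, 24, 23, 20, 6]
Find 64 in the sorted list.
64 is at position 2.
Final answer: 2


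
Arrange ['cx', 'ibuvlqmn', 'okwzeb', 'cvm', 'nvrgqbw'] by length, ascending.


Compute lengths:
  'cx' has length 2
  'ibuvlqmn' has length 8
  'okwzeb' has length 6
  'cvm' has length 3
  'nvrgqbw' has length 7
Lengths in increasing order: 2 < 3 < 6 < 7 < 8
Listing the words in that order gives the answer.
Final answer: ['cx', 'cvm', 'okwzeb', 'nvrgqbw', 'ibuvlqmn']


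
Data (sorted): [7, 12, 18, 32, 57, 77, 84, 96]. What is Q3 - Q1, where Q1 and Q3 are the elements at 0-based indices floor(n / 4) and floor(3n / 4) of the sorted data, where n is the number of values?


The data has n = 8 elements.
Q1 index = floor(8 / 4) = floor(2) = 2; Q3 index = floor(3 * 8 / 4) = floor(6) = 6
Q1 = element at index 2 = 18
Q3 = element at index 6 = 84
IQR = 84 - 18 = 66
Final answer: 66


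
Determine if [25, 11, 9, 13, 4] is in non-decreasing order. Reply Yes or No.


Check consecutive pairs:
  25 <= 11? False
  11 <= 9? False
  9 <= 13? True
  13 <= 4? False
3 consecutive pair(s) are out of order, so the list is not sorted.
Final answer: No


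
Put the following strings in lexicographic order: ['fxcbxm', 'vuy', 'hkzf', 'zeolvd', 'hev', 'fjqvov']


Compare strings character by character (the first differing letter decides):
  'fjqvov' < 'fxcbxm' since 'j' < 'x' at position 2
  'fxcbxm' < 'hev' since 'f' < 'h' at position 1
  'hev' < 'hkzf' since 'e' < 'k' at position 2
  'hkzf' < 'vuy' since 'h' < 'v' at position 1
  'vuy' < 'zeolvd' since 'v' < 'z' at position 1
Chaining these comparisons gives the alphabetical order.
Final answer: ['fjqvov', 'fxcbxm', 'hev', 'hkzf', 'vuy', 'zeolvd']


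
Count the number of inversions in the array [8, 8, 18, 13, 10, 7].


For each element, count the later elements that are smaller than it:
  8 (index 0): smaller elements after it = [7] -> 1
  8 (index 1): smaller elements after it = [7] -> 1
  18 (index 2): smaller elements after it = [13, 10, 7] -> 3
  13 (index 3): smaller elements after it = [10, 7] -> 2
  10 (index 4): smaller elements after it = [7] -> 1
Total inversions = 1 + 1 + 3 + 2 + 1 = 8
Final answer: 8


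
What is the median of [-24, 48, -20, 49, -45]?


First, sort the list: [-45, -24, -20, 48, 49]
The list has 5 elements (odd count).
The middle index is 2 (0-based), and the element there is -20.
Final answer: -20


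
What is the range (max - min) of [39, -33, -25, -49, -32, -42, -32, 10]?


Maximum value: 39
Minimum value: -49
Range = 39 - (-49) = 88
Final answer: 88


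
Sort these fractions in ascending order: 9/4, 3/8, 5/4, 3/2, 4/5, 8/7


Convert to decimal for comparison:
  9/4 = 2.25
  3/8 = 0.375
  5/4 = 1.25
  3/2 = 1.5
  4/5 = 0.8
  8/7 = 1.1429
Decimals in increasing order: 0.375 < 0.8 < 1.1429 < 1.25 < 1.5 < 2.25
Writing each back as its fraction gives the sorted order.
Final answer: 3/8, 4/5, 8/7, 5/4, 3/2, 9/4


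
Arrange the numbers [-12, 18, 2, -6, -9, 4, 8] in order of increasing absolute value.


Compute absolute values:
  |-12| = 12
  |18| = 18
  |2| = 2
  |-6| = 6
  |-9| = 9
  |4| = 4
  |8| = 8
Absolute values in increasing order: 2 < 4 < 6 < 8 < 9 < 12 < 18
Listing the original numbers in that order gives the answer.
Final answer: [2, 4, -6, 8, -9, -12, 18]


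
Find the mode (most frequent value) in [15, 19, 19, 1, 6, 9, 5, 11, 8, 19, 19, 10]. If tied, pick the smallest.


Count the frequency of each value:
  1 appears 1 time(s)
  5 appears 1 time(s)
  6 appears 1 time(s)
  8 appears 1 time(s)
  9 appears 1 time(s)
  10 appears 1 time(s)
  11 appears 1 time(s)
  15 appears 1 time(s)
  19 appears 4 time(s)
Maximum frequency is 4.
Only 19 reaches that frequency, so it is the mode.
Final answer: 19


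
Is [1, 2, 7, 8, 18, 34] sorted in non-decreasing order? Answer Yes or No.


Check consecutive pairs:
  1 <= 2? True
  2 <= 7? True
  7 <= 8? True
  8 <= 18? True
  18 <= 34? True
Every consecutive pair is in order, so the list is non-decreasing.
Final answer: Yes


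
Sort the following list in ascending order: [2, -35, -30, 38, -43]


Original list: [2, -35, -30, 38, -43]
Repeatedly take the smallest remaining element:
  Remaining [2, -35, -30, 38, -43] -> smallest is -43
  Remaining [2, -35, -30, 38] -> smallest is -35
  Remaining [2, -30, 38] -> smallest is -30
  Remaining [2, 38] -> smallest is 2
  Remaining [38] -> smallest is 38
Collecting the picks in order gives the sorted list.
Final answer: [-43, -35, -30, 2, 38]


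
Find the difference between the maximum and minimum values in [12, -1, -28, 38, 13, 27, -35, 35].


Maximum value: 38
Minimum value: -35
Range = 38 - (-35) = 73
Final answer: 73


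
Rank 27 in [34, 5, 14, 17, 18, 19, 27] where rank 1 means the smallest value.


Sort ascending: [5, 14, 17, 18, 19, 27, 34]
Find 27 in the sorted list.
27 is at position 6 (1-indexed).
Final answer: 6


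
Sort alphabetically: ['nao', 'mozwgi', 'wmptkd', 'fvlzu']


Compare strings character by character (the first differing letter decides):
  'fvlzu' < 'mozwgi' since 'f' < 'm' at position 1
  'mozwgi' < 'nao' since 'm' < 'n' at position 1
  'nao' < 'wmptkd' since 'n' < 'w' at position 1
Chaining these comparisons gives the alphabetical order.
Final answer: ['fvlzu', 'mozwgi', 'nao', 'wmptkd']


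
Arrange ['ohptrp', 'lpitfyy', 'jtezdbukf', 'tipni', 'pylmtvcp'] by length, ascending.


Compute lengths:
  'ohptrp' has length 6
  'lpitfyy' has length 7
  'jtezdbukf' has length 9
  'tipni' has length 5
  'pylmtvcp' has length 8
Lengths in increasing order: 5 < 6 < 7 < 8 < 9
Listing the words in that order gives the answer.
Final answer: ['tipni', 'ohptrp', 'lpitfyy', 'pylmtvcp', 'jtezdbukf']


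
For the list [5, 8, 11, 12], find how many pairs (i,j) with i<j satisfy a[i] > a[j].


For each element, count the later elements that are smaller than it:
  5 (index 0): smaller elements after it = [] -> 0
  8 (index 1): smaller elements after it = [] -> 0
  11 (index 2): smaller elements after it = [] -> 0
Total inversions = 0 + 0 + 0 = 0
Final answer: 0


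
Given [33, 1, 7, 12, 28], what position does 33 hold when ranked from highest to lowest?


Sort descending: [33, 28, 12, 7, 1]
Find 33 in the sorted list.
33 is at position 1.
Final answer: 1


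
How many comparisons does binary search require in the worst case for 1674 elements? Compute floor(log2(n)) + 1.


Binary search halves the search space each step.
Maximum comparisons = floor(log2(1674)) + 1
log2(1674) = 10.7091
floor(log2(1674)) = 10, so 10 + 1 = 11
Final answer: 11


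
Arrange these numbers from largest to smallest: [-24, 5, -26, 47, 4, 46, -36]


Original list: [-24, 5, -26, 47, 4, 46, -36]
Repeatedly take the largest remaining element:
  Remaining [-24, 5, -26, 47, 4, 46, -36] -> largest is 47
  Remaining [-24, 5, -26, 4, 46, -36] -> largest is 46
  Remaining [-24, 5, -26, 4, -36] -> largest is 5
  Remaining [-24, -26, 4, -36] -> largest is 4
  Remaining [-24, -26, -36] -> largest is -24
  Remaining [-26, -36] -> largest is -26
  Remaining [-36] -> largest is -36
Collecting the picks in order gives the descending list.
Final answer: [47, 46, 5, 4, -24, -26, -36]


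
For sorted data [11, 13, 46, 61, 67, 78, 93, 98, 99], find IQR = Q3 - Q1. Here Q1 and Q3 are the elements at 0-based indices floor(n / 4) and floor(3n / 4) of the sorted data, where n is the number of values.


The data has n = 9 elements.
Q1 index = floor(9 / 4) = floor(2.25) = 2; Q3 index = floor(3 * 9 / 4) = floor(6.75) = 6
Q1 = element at index 2 = 46
Q3 = element at index 6 = 93
IQR = 93 - 46 = 47
Final answer: 47


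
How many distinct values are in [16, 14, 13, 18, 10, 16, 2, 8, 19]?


List all unique values:
Distinct values: [2, 8, 10, 13, 14, 16, 18, 19]
Count = 8
Final answer: 8


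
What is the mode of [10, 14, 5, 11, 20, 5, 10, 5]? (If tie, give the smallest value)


Count the frequency of each value:
  5 appears 3 time(s)
  10 appears 2 time(s)
  11 appears 1 time(s)
  14 appears 1 time(s)
  20 appears 1 time(s)
Maximum frequency is 3.
Only 5 reaches that frequency, so it is the mode.
Final answer: 5


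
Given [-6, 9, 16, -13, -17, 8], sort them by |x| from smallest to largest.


Compute absolute values:
  |-6| = 6
  |9| = 9
  |16| = 16
  |-13| = 13
  |-17| = 17
  |8| = 8
Absolute values in increasing order: 6 < 8 < 9 < 13 < 16 < 17
Listing the original numbers in that order gives the answer.
Final answer: [-6, 8, 9, -13, 16, -17]


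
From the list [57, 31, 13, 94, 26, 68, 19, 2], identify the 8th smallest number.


Sort ascending: [2, 13, 19, 26, 31, 57, 68, 94]
The 8th element (1-indexed) is at index 7.
Value = 94
Final answer: 94


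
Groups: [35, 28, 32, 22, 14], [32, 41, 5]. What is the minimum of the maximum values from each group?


Find max of each group:
  Group 1: [35, 28, 32, 22, 14] -> max = 35
  Group 2: [32, 41, 5] -> max = 41
Maxes: [35, 41]
Minimum of maxes = 35
Final answer: 35


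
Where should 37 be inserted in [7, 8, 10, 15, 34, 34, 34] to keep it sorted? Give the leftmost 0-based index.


List is sorted: [7, 8, 10, 15, 34, 34, 34]
We need the leftmost position where 37 can be inserted, i.e. the first index whose element is >= 37 (or the end of the list if none is).
Binary search with low=0, high=7 (0-based indices):
  low=0, high=7, mid=3: a[3]=15 < 37, so low = 4
  low=4, high=7, mid=5: a[5]=34 < 37, so low = 6
  low=6, high=7, mid=6: a[6]=34 < 37, so low = 7
Now low = high = 7, so the insertion index is 7.
Final answer: 7
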